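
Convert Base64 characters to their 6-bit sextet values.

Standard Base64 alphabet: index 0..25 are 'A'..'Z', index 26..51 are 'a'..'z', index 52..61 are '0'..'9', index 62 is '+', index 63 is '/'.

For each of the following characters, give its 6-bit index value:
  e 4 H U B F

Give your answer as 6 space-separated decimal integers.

Answer: 30 56 7 20 1 5

Derivation:
'e': a..z range, 26 + ord('e') − ord('a') = 30
'4': 0..9 range, 52 + ord('4') − ord('0') = 56
'H': A..Z range, ord('H') − ord('A') = 7
'U': A..Z range, ord('U') − ord('A') = 20
'B': A..Z range, ord('B') − ord('A') = 1
'F': A..Z range, ord('F') − ord('A') = 5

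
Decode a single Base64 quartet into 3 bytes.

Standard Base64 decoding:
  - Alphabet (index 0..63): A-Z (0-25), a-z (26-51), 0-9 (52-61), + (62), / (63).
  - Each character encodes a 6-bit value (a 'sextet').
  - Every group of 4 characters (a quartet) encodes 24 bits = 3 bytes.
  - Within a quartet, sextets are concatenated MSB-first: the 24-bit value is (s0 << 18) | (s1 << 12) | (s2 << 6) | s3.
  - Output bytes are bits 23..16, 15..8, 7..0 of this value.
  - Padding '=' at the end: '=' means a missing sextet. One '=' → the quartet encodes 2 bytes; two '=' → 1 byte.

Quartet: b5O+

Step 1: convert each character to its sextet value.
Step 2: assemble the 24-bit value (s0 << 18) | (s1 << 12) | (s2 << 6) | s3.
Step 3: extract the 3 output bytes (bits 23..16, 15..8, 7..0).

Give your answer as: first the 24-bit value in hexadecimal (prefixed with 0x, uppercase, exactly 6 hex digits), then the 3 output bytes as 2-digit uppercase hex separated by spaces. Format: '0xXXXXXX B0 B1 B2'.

Sextets: b=27, 5=57, O=14, +=62
24-bit: (27<<18) | (57<<12) | (14<<6) | 62
      = 0x6C0000 | 0x039000 | 0x000380 | 0x00003E
      = 0x6F93BE
Bytes: (v>>16)&0xFF=6F, (v>>8)&0xFF=93, v&0xFF=BE

Answer: 0x6F93BE 6F 93 BE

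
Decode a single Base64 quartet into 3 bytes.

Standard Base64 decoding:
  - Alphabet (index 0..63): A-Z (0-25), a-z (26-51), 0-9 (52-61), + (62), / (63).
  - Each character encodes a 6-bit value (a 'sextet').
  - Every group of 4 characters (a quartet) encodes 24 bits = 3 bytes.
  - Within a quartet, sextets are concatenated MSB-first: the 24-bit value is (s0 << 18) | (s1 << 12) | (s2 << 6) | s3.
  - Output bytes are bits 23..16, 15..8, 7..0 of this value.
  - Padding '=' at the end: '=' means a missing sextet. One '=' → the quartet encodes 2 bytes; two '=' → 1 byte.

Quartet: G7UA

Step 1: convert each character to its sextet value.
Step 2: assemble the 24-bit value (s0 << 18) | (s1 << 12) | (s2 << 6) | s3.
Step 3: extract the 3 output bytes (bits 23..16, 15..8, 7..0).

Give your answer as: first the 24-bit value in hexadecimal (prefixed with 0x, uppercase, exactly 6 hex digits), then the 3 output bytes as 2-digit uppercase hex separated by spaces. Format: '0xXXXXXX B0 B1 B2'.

Sextets: G=6, 7=59, U=20, A=0
24-bit: (6<<18) | (59<<12) | (20<<6) | 0
      = 0x180000 | 0x03B000 | 0x000500 | 0x000000
      = 0x1BB500
Bytes: (v>>16)&0xFF=1B, (v>>8)&0xFF=B5, v&0xFF=00

Answer: 0x1BB500 1B B5 00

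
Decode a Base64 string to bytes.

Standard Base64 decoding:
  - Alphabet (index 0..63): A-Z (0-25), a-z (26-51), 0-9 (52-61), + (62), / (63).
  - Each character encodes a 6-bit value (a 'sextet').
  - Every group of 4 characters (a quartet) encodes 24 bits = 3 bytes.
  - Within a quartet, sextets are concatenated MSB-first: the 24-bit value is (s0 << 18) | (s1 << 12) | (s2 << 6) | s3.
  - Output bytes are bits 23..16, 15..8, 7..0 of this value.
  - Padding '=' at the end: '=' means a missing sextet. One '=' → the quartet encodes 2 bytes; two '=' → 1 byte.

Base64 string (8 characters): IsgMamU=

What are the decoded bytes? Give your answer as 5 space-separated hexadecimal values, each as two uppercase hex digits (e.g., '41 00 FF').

After char 0 ('I'=8): chars_in_quartet=1 acc=0x8 bytes_emitted=0
After char 1 ('s'=44): chars_in_quartet=2 acc=0x22C bytes_emitted=0
After char 2 ('g'=32): chars_in_quartet=3 acc=0x8B20 bytes_emitted=0
After char 3 ('M'=12): chars_in_quartet=4 acc=0x22C80C -> emit 22 C8 0C, reset; bytes_emitted=3
After char 4 ('a'=26): chars_in_quartet=1 acc=0x1A bytes_emitted=3
After char 5 ('m'=38): chars_in_quartet=2 acc=0x6A6 bytes_emitted=3
After char 6 ('U'=20): chars_in_quartet=3 acc=0x1A994 bytes_emitted=3
Padding '=': partial quartet acc=0x1A994 -> emit 6A 65; bytes_emitted=5

Answer: 22 C8 0C 6A 65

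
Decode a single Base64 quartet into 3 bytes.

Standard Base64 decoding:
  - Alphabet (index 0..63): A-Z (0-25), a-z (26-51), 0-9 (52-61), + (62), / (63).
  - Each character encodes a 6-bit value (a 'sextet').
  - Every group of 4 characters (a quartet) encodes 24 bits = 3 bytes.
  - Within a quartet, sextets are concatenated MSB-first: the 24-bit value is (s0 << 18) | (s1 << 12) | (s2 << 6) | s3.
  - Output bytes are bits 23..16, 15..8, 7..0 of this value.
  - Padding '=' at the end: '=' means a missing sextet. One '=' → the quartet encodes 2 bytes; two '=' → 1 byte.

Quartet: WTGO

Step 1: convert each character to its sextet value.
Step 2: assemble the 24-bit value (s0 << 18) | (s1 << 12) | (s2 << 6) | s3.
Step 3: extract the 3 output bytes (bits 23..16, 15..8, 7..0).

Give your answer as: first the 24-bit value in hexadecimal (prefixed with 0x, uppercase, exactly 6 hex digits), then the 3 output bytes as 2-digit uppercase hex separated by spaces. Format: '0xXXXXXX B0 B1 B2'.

Answer: 0x59318E 59 31 8E

Derivation:
Sextets: W=22, T=19, G=6, O=14
24-bit: (22<<18) | (19<<12) | (6<<6) | 14
      = 0x580000 | 0x013000 | 0x000180 | 0x00000E
      = 0x59318E
Bytes: (v>>16)&0xFF=59, (v>>8)&0xFF=31, v&0xFF=8E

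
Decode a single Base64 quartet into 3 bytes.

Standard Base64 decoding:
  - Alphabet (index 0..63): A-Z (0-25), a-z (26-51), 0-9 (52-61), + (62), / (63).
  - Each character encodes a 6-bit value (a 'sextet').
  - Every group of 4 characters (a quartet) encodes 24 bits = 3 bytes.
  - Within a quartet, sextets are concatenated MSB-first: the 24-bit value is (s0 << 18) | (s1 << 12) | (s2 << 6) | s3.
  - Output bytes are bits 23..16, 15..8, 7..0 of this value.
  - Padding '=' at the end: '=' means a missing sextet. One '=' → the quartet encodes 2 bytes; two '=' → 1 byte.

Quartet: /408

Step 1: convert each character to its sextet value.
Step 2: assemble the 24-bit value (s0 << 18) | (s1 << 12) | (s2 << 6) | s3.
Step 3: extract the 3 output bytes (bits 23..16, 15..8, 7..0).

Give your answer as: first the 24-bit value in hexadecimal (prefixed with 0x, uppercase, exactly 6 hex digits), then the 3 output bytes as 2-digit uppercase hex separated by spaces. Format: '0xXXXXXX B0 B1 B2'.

Answer: 0xFF8D3C FF 8D 3C

Derivation:
Sextets: /=63, 4=56, 0=52, 8=60
24-bit: (63<<18) | (56<<12) | (52<<6) | 60
      = 0xFC0000 | 0x038000 | 0x000D00 | 0x00003C
      = 0xFF8D3C
Bytes: (v>>16)&0xFF=FF, (v>>8)&0xFF=8D, v&0xFF=3C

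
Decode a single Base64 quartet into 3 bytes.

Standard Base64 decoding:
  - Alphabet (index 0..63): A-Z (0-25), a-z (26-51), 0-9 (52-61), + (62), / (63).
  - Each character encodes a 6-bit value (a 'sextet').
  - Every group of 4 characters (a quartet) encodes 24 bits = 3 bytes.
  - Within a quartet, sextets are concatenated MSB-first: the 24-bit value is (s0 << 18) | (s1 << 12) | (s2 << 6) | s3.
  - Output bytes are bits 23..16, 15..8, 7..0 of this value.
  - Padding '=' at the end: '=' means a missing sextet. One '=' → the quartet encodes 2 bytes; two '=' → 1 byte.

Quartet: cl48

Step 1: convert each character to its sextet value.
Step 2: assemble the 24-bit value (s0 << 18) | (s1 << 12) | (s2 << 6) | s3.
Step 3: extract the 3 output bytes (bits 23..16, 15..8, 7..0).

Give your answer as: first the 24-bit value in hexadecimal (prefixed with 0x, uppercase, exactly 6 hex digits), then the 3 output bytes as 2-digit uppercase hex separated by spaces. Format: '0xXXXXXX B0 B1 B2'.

Sextets: c=28, l=37, 4=56, 8=60
24-bit: (28<<18) | (37<<12) | (56<<6) | 60
      = 0x700000 | 0x025000 | 0x000E00 | 0x00003C
      = 0x725E3C
Bytes: (v>>16)&0xFF=72, (v>>8)&0xFF=5E, v&0xFF=3C

Answer: 0x725E3C 72 5E 3C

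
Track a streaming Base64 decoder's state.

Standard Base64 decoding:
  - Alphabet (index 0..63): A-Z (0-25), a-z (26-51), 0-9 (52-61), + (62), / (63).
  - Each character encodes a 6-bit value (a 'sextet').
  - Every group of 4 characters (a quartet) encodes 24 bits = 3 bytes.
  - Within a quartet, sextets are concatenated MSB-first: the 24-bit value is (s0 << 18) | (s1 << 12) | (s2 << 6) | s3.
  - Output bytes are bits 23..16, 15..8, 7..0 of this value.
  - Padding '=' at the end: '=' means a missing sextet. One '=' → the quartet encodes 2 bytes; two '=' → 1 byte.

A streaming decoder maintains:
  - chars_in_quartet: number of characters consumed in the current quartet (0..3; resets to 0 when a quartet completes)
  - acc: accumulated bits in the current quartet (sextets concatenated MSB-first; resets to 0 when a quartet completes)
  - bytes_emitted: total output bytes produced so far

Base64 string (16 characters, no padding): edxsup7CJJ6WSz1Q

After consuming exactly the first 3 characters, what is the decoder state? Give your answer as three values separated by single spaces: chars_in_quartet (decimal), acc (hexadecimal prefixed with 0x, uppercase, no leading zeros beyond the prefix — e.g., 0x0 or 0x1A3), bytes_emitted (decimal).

Answer: 3 0x1E771 0

Derivation:
After char 0 ('e'=30): chars_in_quartet=1 acc=0x1E bytes_emitted=0
After char 1 ('d'=29): chars_in_quartet=2 acc=0x79D bytes_emitted=0
After char 2 ('x'=49): chars_in_quartet=3 acc=0x1E771 bytes_emitted=0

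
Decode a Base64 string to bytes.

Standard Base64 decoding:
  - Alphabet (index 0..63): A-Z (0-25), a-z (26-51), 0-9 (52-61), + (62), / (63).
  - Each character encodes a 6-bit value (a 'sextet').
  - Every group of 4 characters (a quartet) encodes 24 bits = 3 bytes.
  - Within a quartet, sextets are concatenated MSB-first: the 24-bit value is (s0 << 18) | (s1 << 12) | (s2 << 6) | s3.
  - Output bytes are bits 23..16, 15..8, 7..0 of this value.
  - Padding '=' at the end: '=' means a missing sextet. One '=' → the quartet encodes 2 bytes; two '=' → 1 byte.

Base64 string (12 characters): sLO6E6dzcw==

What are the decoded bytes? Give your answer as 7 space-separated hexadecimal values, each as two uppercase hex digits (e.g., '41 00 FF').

Answer: B0 B3 BA 13 A7 73 73

Derivation:
After char 0 ('s'=44): chars_in_quartet=1 acc=0x2C bytes_emitted=0
After char 1 ('L'=11): chars_in_quartet=2 acc=0xB0B bytes_emitted=0
After char 2 ('O'=14): chars_in_quartet=3 acc=0x2C2CE bytes_emitted=0
After char 3 ('6'=58): chars_in_quartet=4 acc=0xB0B3BA -> emit B0 B3 BA, reset; bytes_emitted=3
After char 4 ('E'=4): chars_in_quartet=1 acc=0x4 bytes_emitted=3
After char 5 ('6'=58): chars_in_quartet=2 acc=0x13A bytes_emitted=3
After char 6 ('d'=29): chars_in_quartet=3 acc=0x4E9D bytes_emitted=3
After char 7 ('z'=51): chars_in_quartet=4 acc=0x13A773 -> emit 13 A7 73, reset; bytes_emitted=6
After char 8 ('c'=28): chars_in_quartet=1 acc=0x1C bytes_emitted=6
After char 9 ('w'=48): chars_in_quartet=2 acc=0x730 bytes_emitted=6
Padding '==': partial quartet acc=0x730 -> emit 73; bytes_emitted=7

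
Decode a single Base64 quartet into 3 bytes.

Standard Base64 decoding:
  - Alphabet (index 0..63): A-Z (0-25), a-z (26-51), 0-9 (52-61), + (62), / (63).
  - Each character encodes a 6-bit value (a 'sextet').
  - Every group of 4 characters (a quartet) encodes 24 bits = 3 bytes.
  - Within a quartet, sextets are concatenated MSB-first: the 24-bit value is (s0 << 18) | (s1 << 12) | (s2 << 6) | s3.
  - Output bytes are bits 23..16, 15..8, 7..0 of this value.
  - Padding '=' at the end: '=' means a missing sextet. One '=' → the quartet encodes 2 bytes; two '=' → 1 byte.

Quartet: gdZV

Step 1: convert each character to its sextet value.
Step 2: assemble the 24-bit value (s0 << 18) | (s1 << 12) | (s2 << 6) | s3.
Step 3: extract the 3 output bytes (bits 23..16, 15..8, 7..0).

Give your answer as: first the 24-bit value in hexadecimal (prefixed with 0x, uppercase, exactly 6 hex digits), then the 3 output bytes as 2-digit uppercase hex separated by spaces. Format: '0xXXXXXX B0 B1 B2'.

Answer: 0x81D655 81 D6 55

Derivation:
Sextets: g=32, d=29, Z=25, V=21
24-bit: (32<<18) | (29<<12) | (25<<6) | 21
      = 0x800000 | 0x01D000 | 0x000640 | 0x000015
      = 0x81D655
Bytes: (v>>16)&0xFF=81, (v>>8)&0xFF=D6, v&0xFF=55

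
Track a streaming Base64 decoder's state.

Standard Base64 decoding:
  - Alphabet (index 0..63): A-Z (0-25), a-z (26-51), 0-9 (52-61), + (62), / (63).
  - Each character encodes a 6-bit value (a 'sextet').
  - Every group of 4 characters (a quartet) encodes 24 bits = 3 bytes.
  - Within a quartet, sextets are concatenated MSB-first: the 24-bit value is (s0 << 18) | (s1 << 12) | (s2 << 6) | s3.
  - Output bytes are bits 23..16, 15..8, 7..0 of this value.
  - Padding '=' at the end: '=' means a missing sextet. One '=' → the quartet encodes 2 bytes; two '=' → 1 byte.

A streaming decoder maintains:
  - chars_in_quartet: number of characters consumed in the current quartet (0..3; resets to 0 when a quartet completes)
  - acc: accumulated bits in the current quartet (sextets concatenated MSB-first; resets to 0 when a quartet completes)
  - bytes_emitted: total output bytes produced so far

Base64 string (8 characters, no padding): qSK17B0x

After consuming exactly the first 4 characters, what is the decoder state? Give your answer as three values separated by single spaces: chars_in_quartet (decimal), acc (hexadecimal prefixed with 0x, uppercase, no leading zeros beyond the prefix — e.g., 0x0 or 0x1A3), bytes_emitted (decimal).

After char 0 ('q'=42): chars_in_quartet=1 acc=0x2A bytes_emitted=0
After char 1 ('S'=18): chars_in_quartet=2 acc=0xA92 bytes_emitted=0
After char 2 ('K'=10): chars_in_quartet=3 acc=0x2A48A bytes_emitted=0
After char 3 ('1'=53): chars_in_quartet=4 acc=0xA922B5 -> emit A9 22 B5, reset; bytes_emitted=3

Answer: 0 0x0 3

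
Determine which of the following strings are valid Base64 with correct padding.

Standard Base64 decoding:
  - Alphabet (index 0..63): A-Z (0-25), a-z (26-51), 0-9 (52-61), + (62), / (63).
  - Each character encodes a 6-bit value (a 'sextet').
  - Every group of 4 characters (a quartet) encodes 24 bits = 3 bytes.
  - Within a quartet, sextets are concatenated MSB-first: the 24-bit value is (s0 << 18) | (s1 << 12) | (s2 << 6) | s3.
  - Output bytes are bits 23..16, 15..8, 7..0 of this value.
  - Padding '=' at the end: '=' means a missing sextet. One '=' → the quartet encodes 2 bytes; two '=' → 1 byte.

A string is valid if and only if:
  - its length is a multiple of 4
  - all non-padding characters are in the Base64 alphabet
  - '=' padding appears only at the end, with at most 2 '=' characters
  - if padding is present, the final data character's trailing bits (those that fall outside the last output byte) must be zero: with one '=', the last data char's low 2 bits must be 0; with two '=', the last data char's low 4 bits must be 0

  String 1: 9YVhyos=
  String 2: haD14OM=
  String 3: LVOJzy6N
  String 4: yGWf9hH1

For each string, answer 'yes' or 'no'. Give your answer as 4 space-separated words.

String 1: '9YVhyos=' → valid
String 2: 'haD14OM=' → valid
String 3: 'LVOJzy6N' → valid
String 4: 'yGWf9hH1' → valid

Answer: yes yes yes yes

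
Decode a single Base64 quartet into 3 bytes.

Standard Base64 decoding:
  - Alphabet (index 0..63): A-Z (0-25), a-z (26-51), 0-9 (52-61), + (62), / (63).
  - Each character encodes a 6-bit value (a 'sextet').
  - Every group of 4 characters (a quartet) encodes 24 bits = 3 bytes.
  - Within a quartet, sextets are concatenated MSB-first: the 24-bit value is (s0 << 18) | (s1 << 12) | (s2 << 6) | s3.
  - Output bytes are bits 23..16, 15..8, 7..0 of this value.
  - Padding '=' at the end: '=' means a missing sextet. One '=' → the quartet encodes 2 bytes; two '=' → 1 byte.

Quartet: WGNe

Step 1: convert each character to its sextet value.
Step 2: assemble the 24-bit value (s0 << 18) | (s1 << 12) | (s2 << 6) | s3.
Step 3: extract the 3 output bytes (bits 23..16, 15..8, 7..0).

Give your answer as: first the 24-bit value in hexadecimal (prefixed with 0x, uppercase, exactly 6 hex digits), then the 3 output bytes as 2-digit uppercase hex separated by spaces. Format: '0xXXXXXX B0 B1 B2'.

Sextets: W=22, G=6, N=13, e=30
24-bit: (22<<18) | (6<<12) | (13<<6) | 30
      = 0x580000 | 0x006000 | 0x000340 | 0x00001E
      = 0x58635E
Bytes: (v>>16)&0xFF=58, (v>>8)&0xFF=63, v&0xFF=5E

Answer: 0x58635E 58 63 5E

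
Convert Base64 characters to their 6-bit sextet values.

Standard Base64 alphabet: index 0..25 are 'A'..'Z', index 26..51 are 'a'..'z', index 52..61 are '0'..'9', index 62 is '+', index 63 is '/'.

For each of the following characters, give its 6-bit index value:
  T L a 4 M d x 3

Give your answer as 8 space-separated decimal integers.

'T': A..Z range, ord('T') − ord('A') = 19
'L': A..Z range, ord('L') − ord('A') = 11
'a': a..z range, 26 + ord('a') − ord('a') = 26
'4': 0..9 range, 52 + ord('4') − ord('0') = 56
'M': A..Z range, ord('M') − ord('A') = 12
'd': a..z range, 26 + ord('d') − ord('a') = 29
'x': a..z range, 26 + ord('x') − ord('a') = 49
'3': 0..9 range, 52 + ord('3') − ord('0') = 55

Answer: 19 11 26 56 12 29 49 55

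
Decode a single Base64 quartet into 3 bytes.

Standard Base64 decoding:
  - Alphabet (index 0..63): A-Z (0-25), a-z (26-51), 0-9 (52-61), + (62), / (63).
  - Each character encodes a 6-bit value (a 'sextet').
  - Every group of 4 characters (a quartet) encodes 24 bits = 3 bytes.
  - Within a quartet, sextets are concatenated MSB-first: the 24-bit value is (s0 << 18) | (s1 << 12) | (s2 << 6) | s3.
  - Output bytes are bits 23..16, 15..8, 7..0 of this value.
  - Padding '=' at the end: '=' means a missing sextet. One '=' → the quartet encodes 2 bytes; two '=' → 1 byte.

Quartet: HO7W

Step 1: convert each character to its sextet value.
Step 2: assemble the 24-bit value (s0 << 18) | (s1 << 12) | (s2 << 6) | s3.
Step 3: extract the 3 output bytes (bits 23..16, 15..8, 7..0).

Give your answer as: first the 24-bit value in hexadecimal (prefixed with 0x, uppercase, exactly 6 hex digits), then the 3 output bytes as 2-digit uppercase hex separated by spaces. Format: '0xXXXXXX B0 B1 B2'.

Sextets: H=7, O=14, 7=59, W=22
24-bit: (7<<18) | (14<<12) | (59<<6) | 22
      = 0x1C0000 | 0x00E000 | 0x000EC0 | 0x000016
      = 0x1CEED6
Bytes: (v>>16)&0xFF=1C, (v>>8)&0xFF=EE, v&0xFF=D6

Answer: 0x1CEED6 1C EE D6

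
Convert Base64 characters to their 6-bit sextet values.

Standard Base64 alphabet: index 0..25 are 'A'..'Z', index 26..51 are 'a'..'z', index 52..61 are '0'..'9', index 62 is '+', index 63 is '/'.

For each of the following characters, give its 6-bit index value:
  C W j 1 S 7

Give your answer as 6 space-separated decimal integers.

'C': A..Z range, ord('C') − ord('A') = 2
'W': A..Z range, ord('W') − ord('A') = 22
'j': a..z range, 26 + ord('j') − ord('a') = 35
'1': 0..9 range, 52 + ord('1') − ord('0') = 53
'S': A..Z range, ord('S') − ord('A') = 18
'7': 0..9 range, 52 + ord('7') − ord('0') = 59

Answer: 2 22 35 53 18 59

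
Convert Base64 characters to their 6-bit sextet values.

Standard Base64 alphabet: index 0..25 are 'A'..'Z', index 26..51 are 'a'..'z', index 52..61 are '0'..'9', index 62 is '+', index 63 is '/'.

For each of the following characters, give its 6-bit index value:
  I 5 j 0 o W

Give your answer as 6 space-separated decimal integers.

'I': A..Z range, ord('I') − ord('A') = 8
'5': 0..9 range, 52 + ord('5') − ord('0') = 57
'j': a..z range, 26 + ord('j') − ord('a') = 35
'0': 0..9 range, 52 + ord('0') − ord('0') = 52
'o': a..z range, 26 + ord('o') − ord('a') = 40
'W': A..Z range, ord('W') − ord('A') = 22

Answer: 8 57 35 52 40 22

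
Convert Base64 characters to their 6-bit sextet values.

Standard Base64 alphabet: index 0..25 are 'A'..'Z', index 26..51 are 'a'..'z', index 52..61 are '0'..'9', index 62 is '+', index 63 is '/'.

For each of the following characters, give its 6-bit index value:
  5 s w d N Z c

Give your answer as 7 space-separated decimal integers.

'5': 0..9 range, 52 + ord('5') − ord('0') = 57
's': a..z range, 26 + ord('s') − ord('a') = 44
'w': a..z range, 26 + ord('w') − ord('a') = 48
'd': a..z range, 26 + ord('d') − ord('a') = 29
'N': A..Z range, ord('N') − ord('A') = 13
'Z': A..Z range, ord('Z') − ord('A') = 25
'c': a..z range, 26 + ord('c') − ord('a') = 28

Answer: 57 44 48 29 13 25 28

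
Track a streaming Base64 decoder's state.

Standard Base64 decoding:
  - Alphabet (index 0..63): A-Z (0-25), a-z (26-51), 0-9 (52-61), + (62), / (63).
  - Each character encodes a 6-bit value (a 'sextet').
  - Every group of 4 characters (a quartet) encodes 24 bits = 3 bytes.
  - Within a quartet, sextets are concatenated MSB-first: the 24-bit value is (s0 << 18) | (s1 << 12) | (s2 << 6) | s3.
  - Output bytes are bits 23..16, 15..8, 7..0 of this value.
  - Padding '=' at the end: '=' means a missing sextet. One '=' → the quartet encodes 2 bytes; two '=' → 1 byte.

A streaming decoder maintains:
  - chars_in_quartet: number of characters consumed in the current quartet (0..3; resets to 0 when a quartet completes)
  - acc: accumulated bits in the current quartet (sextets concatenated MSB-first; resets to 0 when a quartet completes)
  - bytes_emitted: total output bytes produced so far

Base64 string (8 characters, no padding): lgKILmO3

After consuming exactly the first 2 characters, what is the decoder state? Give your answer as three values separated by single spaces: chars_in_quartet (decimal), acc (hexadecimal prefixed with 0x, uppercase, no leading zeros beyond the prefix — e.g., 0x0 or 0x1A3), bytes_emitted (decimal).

Answer: 2 0x960 0

Derivation:
After char 0 ('l'=37): chars_in_quartet=1 acc=0x25 bytes_emitted=0
After char 1 ('g'=32): chars_in_quartet=2 acc=0x960 bytes_emitted=0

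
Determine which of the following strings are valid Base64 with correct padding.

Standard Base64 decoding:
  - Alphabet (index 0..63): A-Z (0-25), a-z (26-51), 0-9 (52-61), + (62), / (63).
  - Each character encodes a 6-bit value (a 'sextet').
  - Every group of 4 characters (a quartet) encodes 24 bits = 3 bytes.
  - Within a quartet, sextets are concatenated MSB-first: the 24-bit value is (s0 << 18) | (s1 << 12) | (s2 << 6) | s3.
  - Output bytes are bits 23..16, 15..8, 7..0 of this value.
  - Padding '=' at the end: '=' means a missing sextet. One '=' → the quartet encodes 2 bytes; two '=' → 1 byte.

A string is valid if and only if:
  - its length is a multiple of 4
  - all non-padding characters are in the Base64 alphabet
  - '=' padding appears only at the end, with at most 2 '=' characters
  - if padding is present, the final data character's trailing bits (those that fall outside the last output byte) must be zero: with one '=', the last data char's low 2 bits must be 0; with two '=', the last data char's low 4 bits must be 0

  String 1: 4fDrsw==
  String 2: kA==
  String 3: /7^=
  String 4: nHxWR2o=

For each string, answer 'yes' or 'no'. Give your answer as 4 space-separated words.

Answer: yes yes no yes

Derivation:
String 1: '4fDrsw==' → valid
String 2: 'kA==' → valid
String 3: '/7^=' → invalid (bad char(s): ['^'])
String 4: 'nHxWR2o=' → valid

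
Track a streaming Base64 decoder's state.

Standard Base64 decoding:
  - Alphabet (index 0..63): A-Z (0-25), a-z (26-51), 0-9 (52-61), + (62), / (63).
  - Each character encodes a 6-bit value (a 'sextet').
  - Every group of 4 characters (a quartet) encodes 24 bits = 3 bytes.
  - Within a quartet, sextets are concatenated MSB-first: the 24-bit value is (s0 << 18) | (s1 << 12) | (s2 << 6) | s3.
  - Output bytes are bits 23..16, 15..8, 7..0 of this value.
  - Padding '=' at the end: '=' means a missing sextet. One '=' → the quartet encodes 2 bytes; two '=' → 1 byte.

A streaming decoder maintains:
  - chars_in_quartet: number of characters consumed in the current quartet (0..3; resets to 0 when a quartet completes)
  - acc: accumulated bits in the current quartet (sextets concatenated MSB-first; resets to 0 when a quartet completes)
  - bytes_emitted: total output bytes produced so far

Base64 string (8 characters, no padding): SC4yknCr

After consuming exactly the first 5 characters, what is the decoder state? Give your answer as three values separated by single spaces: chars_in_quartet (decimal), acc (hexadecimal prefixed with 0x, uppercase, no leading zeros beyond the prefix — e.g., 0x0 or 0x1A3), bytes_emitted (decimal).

After char 0 ('S'=18): chars_in_quartet=1 acc=0x12 bytes_emitted=0
After char 1 ('C'=2): chars_in_quartet=2 acc=0x482 bytes_emitted=0
After char 2 ('4'=56): chars_in_quartet=3 acc=0x120B8 bytes_emitted=0
After char 3 ('y'=50): chars_in_quartet=4 acc=0x482E32 -> emit 48 2E 32, reset; bytes_emitted=3
After char 4 ('k'=36): chars_in_quartet=1 acc=0x24 bytes_emitted=3

Answer: 1 0x24 3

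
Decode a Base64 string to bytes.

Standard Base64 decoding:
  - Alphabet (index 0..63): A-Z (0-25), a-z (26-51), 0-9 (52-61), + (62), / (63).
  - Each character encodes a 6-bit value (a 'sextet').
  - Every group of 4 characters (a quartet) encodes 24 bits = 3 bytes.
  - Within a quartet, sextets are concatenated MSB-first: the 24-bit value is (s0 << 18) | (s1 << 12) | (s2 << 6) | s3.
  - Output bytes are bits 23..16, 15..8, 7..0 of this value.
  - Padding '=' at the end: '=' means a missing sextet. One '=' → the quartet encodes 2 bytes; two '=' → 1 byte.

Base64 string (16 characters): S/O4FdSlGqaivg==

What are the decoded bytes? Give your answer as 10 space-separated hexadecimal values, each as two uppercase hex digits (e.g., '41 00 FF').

After char 0 ('S'=18): chars_in_quartet=1 acc=0x12 bytes_emitted=0
After char 1 ('/'=63): chars_in_quartet=2 acc=0x4BF bytes_emitted=0
After char 2 ('O'=14): chars_in_quartet=3 acc=0x12FCE bytes_emitted=0
After char 3 ('4'=56): chars_in_quartet=4 acc=0x4BF3B8 -> emit 4B F3 B8, reset; bytes_emitted=3
After char 4 ('F'=5): chars_in_quartet=1 acc=0x5 bytes_emitted=3
After char 5 ('d'=29): chars_in_quartet=2 acc=0x15D bytes_emitted=3
After char 6 ('S'=18): chars_in_quartet=3 acc=0x5752 bytes_emitted=3
After char 7 ('l'=37): chars_in_quartet=4 acc=0x15D4A5 -> emit 15 D4 A5, reset; bytes_emitted=6
After char 8 ('G'=6): chars_in_quartet=1 acc=0x6 bytes_emitted=6
After char 9 ('q'=42): chars_in_quartet=2 acc=0x1AA bytes_emitted=6
After char 10 ('a'=26): chars_in_quartet=3 acc=0x6A9A bytes_emitted=6
After char 11 ('i'=34): chars_in_quartet=4 acc=0x1AA6A2 -> emit 1A A6 A2, reset; bytes_emitted=9
After char 12 ('v'=47): chars_in_quartet=1 acc=0x2F bytes_emitted=9
After char 13 ('g'=32): chars_in_quartet=2 acc=0xBE0 bytes_emitted=9
Padding '==': partial quartet acc=0xBE0 -> emit BE; bytes_emitted=10

Answer: 4B F3 B8 15 D4 A5 1A A6 A2 BE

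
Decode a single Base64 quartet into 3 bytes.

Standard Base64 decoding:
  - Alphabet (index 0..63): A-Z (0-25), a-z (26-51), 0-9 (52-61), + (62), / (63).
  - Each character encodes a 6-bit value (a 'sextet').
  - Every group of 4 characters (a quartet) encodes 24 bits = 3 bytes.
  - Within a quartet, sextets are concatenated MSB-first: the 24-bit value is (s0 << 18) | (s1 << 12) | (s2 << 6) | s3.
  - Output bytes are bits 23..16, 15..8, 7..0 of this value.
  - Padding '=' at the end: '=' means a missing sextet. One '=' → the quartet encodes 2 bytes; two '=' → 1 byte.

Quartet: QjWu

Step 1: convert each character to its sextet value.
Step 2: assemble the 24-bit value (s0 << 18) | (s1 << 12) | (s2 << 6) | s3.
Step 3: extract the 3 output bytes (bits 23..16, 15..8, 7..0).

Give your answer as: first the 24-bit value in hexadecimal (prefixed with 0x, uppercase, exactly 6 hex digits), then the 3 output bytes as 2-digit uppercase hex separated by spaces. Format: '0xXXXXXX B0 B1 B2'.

Answer: 0x4235AE 42 35 AE

Derivation:
Sextets: Q=16, j=35, W=22, u=46
24-bit: (16<<18) | (35<<12) | (22<<6) | 46
      = 0x400000 | 0x023000 | 0x000580 | 0x00002E
      = 0x4235AE
Bytes: (v>>16)&0xFF=42, (v>>8)&0xFF=35, v&0xFF=AE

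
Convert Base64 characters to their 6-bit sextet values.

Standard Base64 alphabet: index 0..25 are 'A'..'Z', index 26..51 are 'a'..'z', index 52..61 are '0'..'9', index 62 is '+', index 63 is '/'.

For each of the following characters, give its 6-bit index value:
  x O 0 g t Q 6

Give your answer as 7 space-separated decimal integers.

Answer: 49 14 52 32 45 16 58

Derivation:
'x': a..z range, 26 + ord('x') − ord('a') = 49
'O': A..Z range, ord('O') − ord('A') = 14
'0': 0..9 range, 52 + ord('0') − ord('0') = 52
'g': a..z range, 26 + ord('g') − ord('a') = 32
't': a..z range, 26 + ord('t') − ord('a') = 45
'Q': A..Z range, ord('Q') − ord('A') = 16
'6': 0..9 range, 52 + ord('6') − ord('0') = 58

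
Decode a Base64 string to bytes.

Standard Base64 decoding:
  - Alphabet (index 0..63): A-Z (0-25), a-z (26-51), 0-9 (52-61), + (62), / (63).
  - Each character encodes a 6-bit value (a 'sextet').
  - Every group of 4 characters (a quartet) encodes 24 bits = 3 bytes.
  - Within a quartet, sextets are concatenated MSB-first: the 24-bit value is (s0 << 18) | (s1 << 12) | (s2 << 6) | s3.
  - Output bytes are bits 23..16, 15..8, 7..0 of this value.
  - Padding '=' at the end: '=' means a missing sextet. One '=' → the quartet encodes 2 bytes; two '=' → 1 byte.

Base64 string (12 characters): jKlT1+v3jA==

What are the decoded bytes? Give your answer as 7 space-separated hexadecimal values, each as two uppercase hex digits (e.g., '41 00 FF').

After char 0 ('j'=35): chars_in_quartet=1 acc=0x23 bytes_emitted=0
After char 1 ('K'=10): chars_in_quartet=2 acc=0x8CA bytes_emitted=0
After char 2 ('l'=37): chars_in_quartet=3 acc=0x232A5 bytes_emitted=0
After char 3 ('T'=19): chars_in_quartet=4 acc=0x8CA953 -> emit 8C A9 53, reset; bytes_emitted=3
After char 4 ('1'=53): chars_in_quartet=1 acc=0x35 bytes_emitted=3
After char 5 ('+'=62): chars_in_quartet=2 acc=0xD7E bytes_emitted=3
After char 6 ('v'=47): chars_in_quartet=3 acc=0x35FAF bytes_emitted=3
After char 7 ('3'=55): chars_in_quartet=4 acc=0xD7EBF7 -> emit D7 EB F7, reset; bytes_emitted=6
After char 8 ('j'=35): chars_in_quartet=1 acc=0x23 bytes_emitted=6
After char 9 ('A'=0): chars_in_quartet=2 acc=0x8C0 bytes_emitted=6
Padding '==': partial quartet acc=0x8C0 -> emit 8C; bytes_emitted=7

Answer: 8C A9 53 D7 EB F7 8C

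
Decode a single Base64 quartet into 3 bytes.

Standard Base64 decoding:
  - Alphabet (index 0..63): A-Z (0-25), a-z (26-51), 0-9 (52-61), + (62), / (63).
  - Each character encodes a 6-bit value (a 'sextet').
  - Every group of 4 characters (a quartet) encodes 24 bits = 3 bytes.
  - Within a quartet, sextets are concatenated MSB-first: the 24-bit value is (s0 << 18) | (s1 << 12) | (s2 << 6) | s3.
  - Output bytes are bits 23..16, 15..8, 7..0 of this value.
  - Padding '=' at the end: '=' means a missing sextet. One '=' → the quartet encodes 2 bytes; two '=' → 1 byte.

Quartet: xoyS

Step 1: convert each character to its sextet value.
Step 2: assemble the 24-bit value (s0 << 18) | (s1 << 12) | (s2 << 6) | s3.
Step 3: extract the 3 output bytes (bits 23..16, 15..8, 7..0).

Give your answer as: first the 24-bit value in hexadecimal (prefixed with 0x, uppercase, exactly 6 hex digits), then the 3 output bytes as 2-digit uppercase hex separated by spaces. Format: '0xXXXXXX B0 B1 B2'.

Sextets: x=49, o=40, y=50, S=18
24-bit: (49<<18) | (40<<12) | (50<<6) | 18
      = 0xC40000 | 0x028000 | 0x000C80 | 0x000012
      = 0xC68C92
Bytes: (v>>16)&0xFF=C6, (v>>8)&0xFF=8C, v&0xFF=92

Answer: 0xC68C92 C6 8C 92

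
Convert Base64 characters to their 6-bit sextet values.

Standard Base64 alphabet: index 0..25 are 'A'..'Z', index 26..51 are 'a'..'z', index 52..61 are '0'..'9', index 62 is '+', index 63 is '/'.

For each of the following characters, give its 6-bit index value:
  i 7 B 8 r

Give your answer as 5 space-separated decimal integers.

Answer: 34 59 1 60 43

Derivation:
'i': a..z range, 26 + ord('i') − ord('a') = 34
'7': 0..9 range, 52 + ord('7') − ord('0') = 59
'B': A..Z range, ord('B') − ord('A') = 1
'8': 0..9 range, 52 + ord('8') − ord('0') = 60
'r': a..z range, 26 + ord('r') − ord('a') = 43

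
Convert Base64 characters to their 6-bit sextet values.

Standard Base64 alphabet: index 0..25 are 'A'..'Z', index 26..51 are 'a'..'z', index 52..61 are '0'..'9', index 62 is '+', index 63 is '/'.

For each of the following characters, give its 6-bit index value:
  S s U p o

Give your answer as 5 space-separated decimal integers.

'S': A..Z range, ord('S') − ord('A') = 18
's': a..z range, 26 + ord('s') − ord('a') = 44
'U': A..Z range, ord('U') − ord('A') = 20
'p': a..z range, 26 + ord('p') − ord('a') = 41
'o': a..z range, 26 + ord('o') − ord('a') = 40

Answer: 18 44 20 41 40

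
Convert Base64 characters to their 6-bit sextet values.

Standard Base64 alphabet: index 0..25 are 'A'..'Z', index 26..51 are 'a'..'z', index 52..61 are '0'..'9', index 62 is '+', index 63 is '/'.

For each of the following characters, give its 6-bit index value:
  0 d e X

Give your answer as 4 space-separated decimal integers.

'0': 0..9 range, 52 + ord('0') − ord('0') = 52
'd': a..z range, 26 + ord('d') − ord('a') = 29
'e': a..z range, 26 + ord('e') − ord('a') = 30
'X': A..Z range, ord('X') − ord('A') = 23

Answer: 52 29 30 23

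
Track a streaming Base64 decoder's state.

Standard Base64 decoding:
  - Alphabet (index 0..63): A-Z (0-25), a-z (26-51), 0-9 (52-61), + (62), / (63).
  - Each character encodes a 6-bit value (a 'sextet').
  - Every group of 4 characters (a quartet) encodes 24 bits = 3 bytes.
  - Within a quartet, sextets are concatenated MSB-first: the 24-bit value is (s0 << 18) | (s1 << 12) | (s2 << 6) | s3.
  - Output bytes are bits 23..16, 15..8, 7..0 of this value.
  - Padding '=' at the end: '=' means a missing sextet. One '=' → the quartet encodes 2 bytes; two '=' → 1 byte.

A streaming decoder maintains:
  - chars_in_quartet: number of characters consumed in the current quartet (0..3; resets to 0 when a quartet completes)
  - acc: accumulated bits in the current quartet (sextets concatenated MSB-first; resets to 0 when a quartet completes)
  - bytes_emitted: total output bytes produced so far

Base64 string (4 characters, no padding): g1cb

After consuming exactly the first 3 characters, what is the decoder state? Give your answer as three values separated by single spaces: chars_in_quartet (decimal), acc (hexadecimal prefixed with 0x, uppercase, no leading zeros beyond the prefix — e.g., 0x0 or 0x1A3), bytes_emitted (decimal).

After char 0 ('g'=32): chars_in_quartet=1 acc=0x20 bytes_emitted=0
After char 1 ('1'=53): chars_in_quartet=2 acc=0x835 bytes_emitted=0
After char 2 ('c'=28): chars_in_quartet=3 acc=0x20D5C bytes_emitted=0

Answer: 3 0x20D5C 0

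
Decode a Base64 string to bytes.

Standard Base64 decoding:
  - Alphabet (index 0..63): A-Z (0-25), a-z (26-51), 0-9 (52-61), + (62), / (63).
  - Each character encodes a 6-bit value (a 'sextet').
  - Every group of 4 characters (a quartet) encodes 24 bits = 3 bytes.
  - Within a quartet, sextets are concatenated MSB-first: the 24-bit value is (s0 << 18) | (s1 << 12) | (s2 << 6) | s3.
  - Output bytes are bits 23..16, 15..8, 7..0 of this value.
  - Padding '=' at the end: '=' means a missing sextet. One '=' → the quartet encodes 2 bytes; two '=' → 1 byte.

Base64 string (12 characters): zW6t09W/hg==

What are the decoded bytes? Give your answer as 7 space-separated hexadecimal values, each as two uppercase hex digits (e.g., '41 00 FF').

Answer: CD 6E AD D3 D5 BF 86

Derivation:
After char 0 ('z'=51): chars_in_quartet=1 acc=0x33 bytes_emitted=0
After char 1 ('W'=22): chars_in_quartet=2 acc=0xCD6 bytes_emitted=0
After char 2 ('6'=58): chars_in_quartet=3 acc=0x335BA bytes_emitted=0
After char 3 ('t'=45): chars_in_quartet=4 acc=0xCD6EAD -> emit CD 6E AD, reset; bytes_emitted=3
After char 4 ('0'=52): chars_in_quartet=1 acc=0x34 bytes_emitted=3
After char 5 ('9'=61): chars_in_quartet=2 acc=0xD3D bytes_emitted=3
After char 6 ('W'=22): chars_in_quartet=3 acc=0x34F56 bytes_emitted=3
After char 7 ('/'=63): chars_in_quartet=4 acc=0xD3D5BF -> emit D3 D5 BF, reset; bytes_emitted=6
After char 8 ('h'=33): chars_in_quartet=1 acc=0x21 bytes_emitted=6
After char 9 ('g'=32): chars_in_quartet=2 acc=0x860 bytes_emitted=6
Padding '==': partial quartet acc=0x860 -> emit 86; bytes_emitted=7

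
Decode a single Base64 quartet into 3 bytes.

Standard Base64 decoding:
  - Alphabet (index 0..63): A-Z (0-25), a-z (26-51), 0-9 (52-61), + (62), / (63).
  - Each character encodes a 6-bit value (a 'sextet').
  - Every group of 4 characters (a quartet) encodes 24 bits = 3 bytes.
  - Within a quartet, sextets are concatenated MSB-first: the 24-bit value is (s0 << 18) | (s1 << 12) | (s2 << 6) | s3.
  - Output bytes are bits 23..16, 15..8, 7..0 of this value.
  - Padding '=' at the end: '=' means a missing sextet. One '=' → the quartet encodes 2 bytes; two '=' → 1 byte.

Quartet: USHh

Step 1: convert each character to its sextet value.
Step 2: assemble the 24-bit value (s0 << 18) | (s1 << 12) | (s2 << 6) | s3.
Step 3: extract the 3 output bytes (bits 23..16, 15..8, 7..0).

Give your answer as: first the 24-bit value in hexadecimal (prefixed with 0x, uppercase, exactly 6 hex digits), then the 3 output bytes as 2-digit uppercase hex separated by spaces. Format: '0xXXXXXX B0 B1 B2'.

Sextets: U=20, S=18, H=7, h=33
24-bit: (20<<18) | (18<<12) | (7<<6) | 33
      = 0x500000 | 0x012000 | 0x0001C0 | 0x000021
      = 0x5121E1
Bytes: (v>>16)&0xFF=51, (v>>8)&0xFF=21, v&0xFF=E1

Answer: 0x5121E1 51 21 E1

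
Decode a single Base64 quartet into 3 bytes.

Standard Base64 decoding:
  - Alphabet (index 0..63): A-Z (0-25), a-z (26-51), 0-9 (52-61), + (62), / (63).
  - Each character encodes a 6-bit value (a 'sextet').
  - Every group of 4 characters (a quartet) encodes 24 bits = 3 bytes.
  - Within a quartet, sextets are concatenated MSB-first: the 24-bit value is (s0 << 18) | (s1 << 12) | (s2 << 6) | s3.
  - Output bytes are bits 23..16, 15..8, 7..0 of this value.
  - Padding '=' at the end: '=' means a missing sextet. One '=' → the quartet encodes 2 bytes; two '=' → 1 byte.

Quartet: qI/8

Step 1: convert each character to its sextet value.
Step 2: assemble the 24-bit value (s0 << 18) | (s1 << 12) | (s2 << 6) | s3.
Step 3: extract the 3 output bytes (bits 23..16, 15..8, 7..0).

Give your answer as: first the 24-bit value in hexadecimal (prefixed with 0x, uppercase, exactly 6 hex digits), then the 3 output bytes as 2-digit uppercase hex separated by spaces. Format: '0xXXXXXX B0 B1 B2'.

Answer: 0xA88FFC A8 8F FC

Derivation:
Sextets: q=42, I=8, /=63, 8=60
24-bit: (42<<18) | (8<<12) | (63<<6) | 60
      = 0xA80000 | 0x008000 | 0x000FC0 | 0x00003C
      = 0xA88FFC
Bytes: (v>>16)&0xFF=A8, (v>>8)&0xFF=8F, v&0xFF=FC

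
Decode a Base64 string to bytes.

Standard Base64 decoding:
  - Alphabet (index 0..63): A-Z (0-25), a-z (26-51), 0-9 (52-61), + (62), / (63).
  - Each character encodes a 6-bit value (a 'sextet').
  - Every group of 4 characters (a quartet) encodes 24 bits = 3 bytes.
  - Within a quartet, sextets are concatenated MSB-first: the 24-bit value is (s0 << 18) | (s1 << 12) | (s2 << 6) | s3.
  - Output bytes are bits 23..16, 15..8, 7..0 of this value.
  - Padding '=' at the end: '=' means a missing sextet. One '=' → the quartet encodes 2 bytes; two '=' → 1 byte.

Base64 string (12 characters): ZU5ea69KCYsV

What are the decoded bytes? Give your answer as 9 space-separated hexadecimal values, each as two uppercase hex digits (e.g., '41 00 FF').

After char 0 ('Z'=25): chars_in_quartet=1 acc=0x19 bytes_emitted=0
After char 1 ('U'=20): chars_in_quartet=2 acc=0x654 bytes_emitted=0
After char 2 ('5'=57): chars_in_quartet=3 acc=0x19539 bytes_emitted=0
After char 3 ('e'=30): chars_in_quartet=4 acc=0x654E5E -> emit 65 4E 5E, reset; bytes_emitted=3
After char 4 ('a'=26): chars_in_quartet=1 acc=0x1A bytes_emitted=3
After char 5 ('6'=58): chars_in_quartet=2 acc=0x6BA bytes_emitted=3
After char 6 ('9'=61): chars_in_quartet=3 acc=0x1AEBD bytes_emitted=3
After char 7 ('K'=10): chars_in_quartet=4 acc=0x6BAF4A -> emit 6B AF 4A, reset; bytes_emitted=6
After char 8 ('C'=2): chars_in_quartet=1 acc=0x2 bytes_emitted=6
After char 9 ('Y'=24): chars_in_quartet=2 acc=0x98 bytes_emitted=6
After char 10 ('s'=44): chars_in_quartet=3 acc=0x262C bytes_emitted=6
After char 11 ('V'=21): chars_in_quartet=4 acc=0x98B15 -> emit 09 8B 15, reset; bytes_emitted=9

Answer: 65 4E 5E 6B AF 4A 09 8B 15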